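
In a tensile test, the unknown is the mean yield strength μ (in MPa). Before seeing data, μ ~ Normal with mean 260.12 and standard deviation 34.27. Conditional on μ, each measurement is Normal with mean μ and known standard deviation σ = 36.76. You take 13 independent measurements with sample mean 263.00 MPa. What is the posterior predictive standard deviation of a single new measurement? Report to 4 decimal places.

38.0367

For Normal data with known variance σ², a Normal(μ₀, σ₀²) prior on μ is conjugate. Posterior precision = 1/σ₀² + n/σ²; posterior mean is the precision-weighted average of μ₀ and x̄.
σ₀² = 34.27² = 1174.4329, σ² = 36.76² = 1351.2976; σ² + n·σ₀² = 1351.2976 + 13·1174.4329 = 16618.9253.
Posterior precision = 1/σ₀² + n/σ² = 1/1174.4329 + 13/1351.2976 = (σ² + n·σ₀²)/(σ₀²σ²) = 16618.9253/(1174.4329·1351.2976); posterior variance σₙ² = σ₀²σ²/(σ² + n·σ₀²) = 1174.4329·1351.2976/16618.9253 = 95.494043.
Predictive variance for one new observation = σₙ² + σ² = 1174.4329·1351.2976/16618.9253 + 1351.2976 = σ²·(σ₀² + 16618.9253)/16618.9253 = 1351.2976·17793.3582/16618.9253 = 1446.791643; SD = √(1351.2976·17793.3582/16618.9253) = 38.0367.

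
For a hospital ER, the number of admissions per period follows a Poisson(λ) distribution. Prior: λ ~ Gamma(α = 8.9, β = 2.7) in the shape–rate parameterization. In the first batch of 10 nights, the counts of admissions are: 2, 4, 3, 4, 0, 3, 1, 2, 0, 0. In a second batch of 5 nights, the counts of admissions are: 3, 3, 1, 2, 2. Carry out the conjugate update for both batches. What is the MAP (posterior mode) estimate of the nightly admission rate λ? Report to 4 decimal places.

With a Gamma(shape α, rate β) prior, the Poisson likelihood is conjugate: the posterior is Gamma(α + ΣXᵢ, β + n).
Batch 1: sum of counts S = 19 over n = 10 nights.
After batch 1: Gamma(α+S, β+n) = Gamma(8.9+19, 2.7+10) = Gamma(27.9, 12.7).
Batch 2: sum of counts S = 11 over n = 5 nights.
After batch 2: Gamma(α+S, β+n) = Gamma(27.9+11, 12.7+5) = Gamma(38.9, 17.7).
Mode of Gamma(α,β) for α≥1 is (α−1)/β = 37.9/17.7 = 2.1412.

2.1412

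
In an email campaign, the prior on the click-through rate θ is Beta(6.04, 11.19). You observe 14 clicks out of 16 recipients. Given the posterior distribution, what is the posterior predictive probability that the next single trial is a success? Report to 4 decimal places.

The Beta prior is conjugate to a Binomial/Bernoulli likelihood; the update adds successes to α and failures to β.
Posterior: Beta(α+k, β+n−k) = Beta(6.04+14, 11.19+2) = Beta(20.04, 13.19).
For a single future Bernoulli trial, P(success | data) = α/(α+β) = 0.6031.

0.6031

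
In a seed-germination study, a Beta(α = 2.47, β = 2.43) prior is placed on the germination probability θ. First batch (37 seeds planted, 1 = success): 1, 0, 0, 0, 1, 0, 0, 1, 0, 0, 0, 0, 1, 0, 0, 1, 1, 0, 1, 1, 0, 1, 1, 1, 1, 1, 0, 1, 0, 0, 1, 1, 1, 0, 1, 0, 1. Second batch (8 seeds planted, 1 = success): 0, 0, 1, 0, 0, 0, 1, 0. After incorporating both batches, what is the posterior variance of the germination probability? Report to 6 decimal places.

0.004894

The Beta prior is conjugate to a Binomial/Bernoulli likelihood; the update adds successes to α and failures to β.
After batch 1: Beta(2.47+19, 2.43+18) = Beta(21.47, 20.43).
After batch 2: Beta(21.47+2, 20.43+6) = Beta(23.47, 26.43).
Var = αβ/((α+β)²(α+β+1)) = 23.47·26.43/(49.90²·50.90) = 0.004894.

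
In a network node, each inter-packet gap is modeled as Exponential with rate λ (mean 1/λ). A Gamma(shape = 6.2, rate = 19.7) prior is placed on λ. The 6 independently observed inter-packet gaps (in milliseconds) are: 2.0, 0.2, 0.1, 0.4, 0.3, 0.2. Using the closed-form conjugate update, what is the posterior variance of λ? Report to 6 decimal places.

With a Gamma(shape α, rate β) prior on the exponential rate λ, the posterior after n observations with total T = Σxᵢ is Gamma(α+n, β+T).
Sum of observations T = 3.2 milliseconds; n = 6.
Posterior: Gamma(6.2+6, 19.7+3.2) = Gamma(12.2, 22.9).
Var = α/β² = 0.023264.

0.023264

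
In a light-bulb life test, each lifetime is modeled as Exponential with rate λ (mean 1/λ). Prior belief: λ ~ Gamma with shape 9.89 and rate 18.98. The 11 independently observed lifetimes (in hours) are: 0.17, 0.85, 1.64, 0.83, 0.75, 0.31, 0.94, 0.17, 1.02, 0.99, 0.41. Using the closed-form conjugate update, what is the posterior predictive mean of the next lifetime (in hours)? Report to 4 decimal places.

With a Gamma(shape α, rate β) prior on the exponential rate λ, the posterior after n observations with total T = Σxᵢ is Gamma(α+n, β+T).
Sum of observations T = 8.08 hours; n = 11.
Posterior: Gamma(9.89+11, 18.98+8.08) = Gamma(20.89, 27.06).
The predictive distribution for the next observation is Lomax; its mean is β/(α−1) = 27.06/19.89 = 1.3605.

1.3605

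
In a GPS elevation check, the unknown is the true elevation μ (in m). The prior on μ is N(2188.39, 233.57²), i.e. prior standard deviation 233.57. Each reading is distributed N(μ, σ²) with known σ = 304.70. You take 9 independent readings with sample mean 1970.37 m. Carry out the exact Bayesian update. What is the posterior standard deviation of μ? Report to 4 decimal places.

93.1416

For Normal data with known variance σ², a Normal(μ₀, σ₀²) prior on μ is conjugate. Posterior precision = 1/σ₀² + n/σ²; posterior mean is the precision-weighted average of μ₀ and x̄.
σ₀² = 233.57² = 54554.9449, σ² = 304.70² = 92842.09; σ² + n·σ₀² = 92842.09 + 9·54554.9449 = 583836.5941.
Posterior precision = 1/σ₀² + n/σ² = 1/54554.9449 + 9/92842.09 = (σ² + n·σ₀²)/(σ₀²σ²) = 583836.5941/(54554.9449·92842.09); posterior variance σₙ² = σ₀²σ²/(σ² + n·σ₀²) = 54554.9449·92842.09/583836.5941 = 8675.364230.
Posterior SD = √σₙ² = √(54554.9449·92842.09/583836.5941) = 93.1416.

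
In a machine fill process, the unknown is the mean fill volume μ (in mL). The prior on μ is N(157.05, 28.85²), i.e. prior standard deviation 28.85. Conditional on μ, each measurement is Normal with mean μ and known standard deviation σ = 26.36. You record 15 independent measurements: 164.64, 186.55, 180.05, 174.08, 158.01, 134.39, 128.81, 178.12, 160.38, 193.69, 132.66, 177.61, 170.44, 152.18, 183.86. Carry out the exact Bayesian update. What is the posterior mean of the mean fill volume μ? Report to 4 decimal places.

For Normal data with known variance σ², a Normal(μ₀, σ₀²) prior on μ is conjugate. Posterior precision = 1/σ₀² + n/σ²; posterior mean is the precision-weighted average of μ₀ and x̄.
Σxᵢ = 164.64 + 186.55 + 180.05 + 174.08 + 158.01 + 134.39 + 128.81 + 178.12 + 160.38 + 193.69 + 132.66 + 177.61 + 170.44 + 152.18 + 183.86 = 2475.47, so n·x̄ = 2475.47.
σ₀² = 28.85² = 832.3225, σ² = 26.36² = 694.8496; σ² + n·σ₀² = 694.8496 + 15·832.3225 = 13179.6871.
Posterior mean = (μ₀/σ₀² + n·x̄/σ²)/(1/σ₀² + n/σ²) = (σ²·μ₀ + σ₀²·n·x̄)/(σ² + n·σ₀²) = (694.8496·157.05 + 832.3225·2475.47)/13179.6871 = 2169515.508755/13179.6871 = 164.6105.

164.6105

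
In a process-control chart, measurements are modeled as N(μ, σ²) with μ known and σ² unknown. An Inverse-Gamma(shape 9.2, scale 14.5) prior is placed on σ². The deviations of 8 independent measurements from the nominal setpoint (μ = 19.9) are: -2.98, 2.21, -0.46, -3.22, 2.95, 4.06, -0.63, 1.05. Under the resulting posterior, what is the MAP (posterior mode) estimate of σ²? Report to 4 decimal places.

2.8180

With known mean μ and an Inverse-Gamma(α, β) prior on σ², the Normal likelihood is conjugate: posterior is Inv-Gamma(α + n/2, β + Σ(xᵢ−μ)²/2).
Σ(xᵢ−μ)² = (-2.98)² + (2.21)² + (-0.46)² + (-3.22)² + (2.95)² + (4.06)² + (-0.63)² + (1.05)² = 51.0300.
Posterior: Inv-Gamma(9.2 + 8/2, 14.5 + 51.0300/2) = Inv-Gamma(13.20, 40.01500).
Mode = β/(α+1) = 40.01500/14.20 = 2.8180.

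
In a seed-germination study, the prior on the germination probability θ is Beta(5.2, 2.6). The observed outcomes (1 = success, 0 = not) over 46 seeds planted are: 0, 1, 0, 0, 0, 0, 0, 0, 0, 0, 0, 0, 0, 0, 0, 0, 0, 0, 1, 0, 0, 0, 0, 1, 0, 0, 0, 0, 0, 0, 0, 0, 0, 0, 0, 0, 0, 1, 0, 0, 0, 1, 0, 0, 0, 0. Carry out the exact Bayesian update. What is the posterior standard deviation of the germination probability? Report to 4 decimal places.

0.0530

The Beta prior is conjugate to a Binomial/Bernoulli likelihood; the update adds successes to α and failures to β.
Posterior: Beta(α+k, β+n−k) = Beta(5.2+5, 2.6+41) = Beta(10.2, 43.6).
Var = αβ/((α+β)²(α+β+1)) = 10.2·43.6/(53.8²·54.8) = 0.00280376; SD = √0.00280376 = 0.0530.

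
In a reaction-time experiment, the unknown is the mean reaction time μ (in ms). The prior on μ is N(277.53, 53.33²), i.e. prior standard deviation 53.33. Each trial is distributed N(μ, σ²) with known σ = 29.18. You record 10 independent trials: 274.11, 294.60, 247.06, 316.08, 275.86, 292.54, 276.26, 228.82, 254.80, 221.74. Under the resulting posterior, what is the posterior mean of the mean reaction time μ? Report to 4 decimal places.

268.4586

For Normal data with known variance σ², a Normal(μ₀, σ₀²) prior on μ is conjugate. Posterior precision = 1/σ₀² + n/σ²; posterior mean is the precision-weighted average of μ₀ and x̄.
Σxᵢ = 274.11 + 294.60 + 247.06 + 316.08 + 275.86 + 292.54 + 276.26 + 228.82 + 254.80 + 221.74 = 2681.87, so n·x̄ = 2681.87.
σ₀² = 53.33² = 2844.0889, σ² = 29.18² = 851.4724; σ² + n·σ₀² = 851.4724 + 10·2844.0889 = 29292.3614.
Posterior mean = (μ₀/σ₀² + n·x̄/σ²)/(1/σ₀² + n/σ²) = (σ²·μ₀ + σ₀²·n·x̄)/(σ² + n·σ₀²) = (851.4724·277.53 + 2844.0889·2681.87)/29292.3614 = 7863785.833415/29292.3614 = 268.4586.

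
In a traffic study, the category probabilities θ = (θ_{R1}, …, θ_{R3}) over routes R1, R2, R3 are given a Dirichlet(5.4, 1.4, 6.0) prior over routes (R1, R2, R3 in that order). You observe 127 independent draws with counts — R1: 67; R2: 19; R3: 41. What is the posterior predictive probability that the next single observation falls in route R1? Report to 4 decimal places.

0.5179

The Dirichlet prior is conjugate to the Multinomial likelihood: each posterior αⱼ = prior αⱼ + observed count nⱼ.
Posterior concentration: (72.4, 20.4, 47.0), total = 139.8.
P(next = R1 | data) = α_{R1}/Σα = 0.5179.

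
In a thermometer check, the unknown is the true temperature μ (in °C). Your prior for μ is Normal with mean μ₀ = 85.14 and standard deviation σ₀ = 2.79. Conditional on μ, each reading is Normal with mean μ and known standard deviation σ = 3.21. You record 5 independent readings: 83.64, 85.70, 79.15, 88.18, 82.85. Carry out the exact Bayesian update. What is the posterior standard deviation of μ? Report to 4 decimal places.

For Normal data with known variance σ², a Normal(μ₀, σ₀²) prior on μ is conjugate. Posterior precision = 1/σ₀² + n/σ²; posterior mean is the precision-weighted average of μ₀ and x̄.
σ₀² = 2.79² = 7.7841, σ² = 3.21² = 10.3041; σ² + n·σ₀² = 10.3041 + 5·7.7841 = 49.2246.
Posterior precision = 1/σ₀² + n/σ² = 1/7.7841 + 5/10.3041 = (σ² + n·σ₀²)/(σ₀²σ²) = 49.2246/(7.7841·10.3041); posterior variance σₙ² = σ₀²σ²/(σ² + n·σ₀²) = 7.7841·10.3041/49.2246 = 1.629432.
Posterior SD = √σₙ² = √(7.7841·10.3041/49.2246) = 1.2765.

1.2765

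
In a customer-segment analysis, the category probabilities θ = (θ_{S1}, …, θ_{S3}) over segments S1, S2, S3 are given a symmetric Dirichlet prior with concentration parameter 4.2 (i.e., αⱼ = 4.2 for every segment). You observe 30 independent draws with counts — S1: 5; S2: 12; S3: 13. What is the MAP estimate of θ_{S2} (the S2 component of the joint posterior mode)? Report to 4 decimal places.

The Dirichlet prior is conjugate to the Multinomial likelihood: each posterior αⱼ = prior αⱼ + observed count nⱼ.
Posterior concentration: (9.2, 16.2, 17.2), total = 42.6.
Joint mode component: (α_{S2}−1)/(Σα−K) = 15.2/39.6 = 0.3838.

0.3838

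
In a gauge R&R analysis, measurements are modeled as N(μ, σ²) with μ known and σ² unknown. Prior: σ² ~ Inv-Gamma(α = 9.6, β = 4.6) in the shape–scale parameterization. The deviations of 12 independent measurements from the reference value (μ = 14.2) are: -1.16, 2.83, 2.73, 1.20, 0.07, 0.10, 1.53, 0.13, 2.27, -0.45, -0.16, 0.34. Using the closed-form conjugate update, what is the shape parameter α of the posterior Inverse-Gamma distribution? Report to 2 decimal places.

With known mean μ and an Inverse-Gamma(α, β) prior on σ², the Normal likelihood is conjugate: posterior is Inv-Gamma(α + n/2, β + Σ(xᵢ−μ)²/2).
Σ(xᵢ−μ)² = (-1.16)² + (2.83)² + (2.73)² + (1.20)² + (0.07)² + (0.10)² + (1.53)² + (0.13)² + (2.27)² + (-0.45)² + (-0.16)² + (0.34)² = 26.1167.
Posterior: Inv-Gamma(9.6 + 12/2, 4.6 + 26.1167/2) = Inv-Gamma(15.60, 17.65835).
Posterior α = 15.60.

15.60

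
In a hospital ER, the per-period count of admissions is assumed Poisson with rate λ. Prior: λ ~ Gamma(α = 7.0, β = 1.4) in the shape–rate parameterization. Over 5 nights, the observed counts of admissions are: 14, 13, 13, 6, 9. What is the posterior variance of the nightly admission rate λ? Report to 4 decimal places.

1.5137

With a Gamma(shape α, rate β) prior, the Poisson likelihood is conjugate: the posterior is Gamma(α + ΣXᵢ, β + n).
Sum of counts S = 55 over n = 5 nights.
Posterior: Gamma(α+S, β+n) = Gamma(7.0+55, 1.4+5) = Gamma(62.0, 6.4).
Var = α/β² = 62.0/6.4² = 1.5137.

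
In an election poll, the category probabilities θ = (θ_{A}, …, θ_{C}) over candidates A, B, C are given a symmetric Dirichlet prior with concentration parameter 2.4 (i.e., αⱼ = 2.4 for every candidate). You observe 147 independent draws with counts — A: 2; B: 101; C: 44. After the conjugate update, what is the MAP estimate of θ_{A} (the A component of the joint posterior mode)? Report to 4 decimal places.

0.0225

The Dirichlet prior is conjugate to the Multinomial likelihood: each posterior αⱼ = prior αⱼ + observed count nⱼ.
Posterior concentration: (4.4, 103.4, 46.4), total = 154.2.
Joint mode component: (α_{A}−1)/(Σα−K) = 3.4/151.2 = 0.0225.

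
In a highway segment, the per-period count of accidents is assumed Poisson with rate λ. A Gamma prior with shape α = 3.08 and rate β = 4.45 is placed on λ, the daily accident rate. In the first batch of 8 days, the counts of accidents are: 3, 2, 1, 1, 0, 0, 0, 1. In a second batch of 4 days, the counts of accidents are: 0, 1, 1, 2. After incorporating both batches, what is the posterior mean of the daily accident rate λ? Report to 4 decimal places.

0.9167

With a Gamma(shape α, rate β) prior, the Poisson likelihood is conjugate: the posterior is Gamma(α + ΣXᵢ, β + n).
Batch 1: sum of counts S = 8 over n = 8 days.
After batch 1: Gamma(α+S, β+n) = Gamma(3.08+8, 4.45+8) = Gamma(11.08, 12.45).
Batch 2: sum of counts S = 4 over n = 4 days.
After batch 2: Gamma(α+S, β+n) = Gamma(11.08+4, 12.45+4) = Gamma(15.08, 16.45).
Posterior mean = α/β = 15.08/16.45 = 0.9167.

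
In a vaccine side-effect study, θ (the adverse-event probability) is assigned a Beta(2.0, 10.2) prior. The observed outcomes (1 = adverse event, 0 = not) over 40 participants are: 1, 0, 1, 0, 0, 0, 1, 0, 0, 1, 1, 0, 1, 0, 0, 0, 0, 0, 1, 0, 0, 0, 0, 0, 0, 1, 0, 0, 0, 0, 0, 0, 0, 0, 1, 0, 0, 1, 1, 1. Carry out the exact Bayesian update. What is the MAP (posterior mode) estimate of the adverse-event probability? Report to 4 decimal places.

The Beta prior is conjugate to a Binomial/Bernoulli likelihood; the update adds successes to α and failures to β.
Posterior: Beta(α+k, β+n−k) = Beta(2.0+12, 10.2+28) = Beta(14.0, 38.2).
Mode of Beta(a,b) for a,b>1 is (a−1)/(a+b−2) = 13.0/50.2 = 0.2590.

0.2590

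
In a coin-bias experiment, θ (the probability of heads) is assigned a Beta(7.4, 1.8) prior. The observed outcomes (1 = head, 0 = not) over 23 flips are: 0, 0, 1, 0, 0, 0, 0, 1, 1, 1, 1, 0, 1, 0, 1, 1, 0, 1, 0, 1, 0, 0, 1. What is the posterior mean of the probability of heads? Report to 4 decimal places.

0.5714

The Beta prior is conjugate to a Binomial/Bernoulli likelihood; the update adds successes to α and failures to β.
Posterior: Beta(α+k, β+n−k) = Beta(7.4+11, 1.8+12) = Beta(18.4, 13.8).
Posterior mean = α/(α+β) = 18.4/32.2 = 0.5714.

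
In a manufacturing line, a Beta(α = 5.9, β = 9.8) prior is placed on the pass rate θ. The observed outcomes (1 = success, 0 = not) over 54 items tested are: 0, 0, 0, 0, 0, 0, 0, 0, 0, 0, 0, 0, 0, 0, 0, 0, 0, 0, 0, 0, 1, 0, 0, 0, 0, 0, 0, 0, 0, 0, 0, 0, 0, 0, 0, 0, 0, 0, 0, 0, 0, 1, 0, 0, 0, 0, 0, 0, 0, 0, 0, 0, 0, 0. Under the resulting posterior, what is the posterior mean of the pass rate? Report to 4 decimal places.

The Beta prior is conjugate to a Binomial/Bernoulli likelihood; the update adds successes to α and failures to β.
Posterior: Beta(α+k, β+n−k) = Beta(5.9+2, 9.8+52) = Beta(7.9, 61.8).
Posterior mean = α/(α+β) = 7.9/69.7 = 0.1133.

0.1133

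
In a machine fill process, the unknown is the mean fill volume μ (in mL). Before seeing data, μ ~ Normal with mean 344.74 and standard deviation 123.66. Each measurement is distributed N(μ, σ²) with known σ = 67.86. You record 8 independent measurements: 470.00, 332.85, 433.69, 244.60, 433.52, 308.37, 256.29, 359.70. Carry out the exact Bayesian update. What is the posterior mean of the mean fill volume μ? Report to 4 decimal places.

For Normal data with known variance σ², a Normal(μ₀, σ₀²) prior on μ is conjugate. Posterior precision = 1/σ₀² + n/σ²; posterior mean is the precision-weighted average of μ₀ and x̄.
Σxᵢ = 470.00 + 332.85 + 433.69 + 244.60 + 433.52 + 308.37 + 256.29 + 359.70 = 2839.02, so n·x̄ = 2839.02.
σ₀² = 123.66² = 15291.7956, σ² = 67.86² = 4604.9796; σ² + n·σ₀² = 4604.9796 + 8·15291.7956 = 126939.3444.
Posterior mean = (μ₀/σ₀² + n·x̄/σ²)/(1/σ₀² + n/σ²) = (σ²·μ₀ + σ₀²·n·x̄)/(σ² + n·σ₀²) = (4604.9796·344.74 + 15291.7956·2839.02)/126939.3444 = 45001234.211616/126939.3444 = 354.5097.

354.5097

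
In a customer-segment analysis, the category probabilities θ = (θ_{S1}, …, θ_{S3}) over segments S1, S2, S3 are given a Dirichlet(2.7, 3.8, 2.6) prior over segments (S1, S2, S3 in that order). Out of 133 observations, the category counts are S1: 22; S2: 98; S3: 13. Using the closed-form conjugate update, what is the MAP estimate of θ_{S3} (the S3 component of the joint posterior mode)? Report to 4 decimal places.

The Dirichlet prior is conjugate to the Multinomial likelihood: each posterior αⱼ = prior αⱼ + observed count nⱼ.
Posterior concentration: (24.7, 101.8, 15.6), total = 142.1.
Joint mode component: (α_{S3}−1)/(Σα−K) = 14.6/139.1 = 0.1050.

0.1050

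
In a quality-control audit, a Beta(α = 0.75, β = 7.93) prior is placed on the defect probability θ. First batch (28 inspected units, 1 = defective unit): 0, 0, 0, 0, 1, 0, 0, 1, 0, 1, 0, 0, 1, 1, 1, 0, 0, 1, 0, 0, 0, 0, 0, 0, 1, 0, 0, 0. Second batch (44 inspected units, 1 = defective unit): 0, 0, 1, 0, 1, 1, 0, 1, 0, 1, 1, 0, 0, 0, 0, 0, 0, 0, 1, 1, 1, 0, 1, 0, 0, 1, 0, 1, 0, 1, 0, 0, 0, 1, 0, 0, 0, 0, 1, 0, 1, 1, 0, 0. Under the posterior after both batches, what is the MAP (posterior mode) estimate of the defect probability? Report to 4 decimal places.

The Beta prior is conjugate to a Binomial/Bernoulli likelihood; the update adds successes to α and failures to β.
After batch 1: Beta(0.75+8, 7.93+20) = Beta(8.75, 27.93).
After batch 2: Beta(8.75+17, 27.93+27) = Beta(25.75, 54.93).
Mode of Beta(a,b) for a,b>1 is (a−1)/(a+b−2) = 24.75/78.68 = 0.3146.

0.3146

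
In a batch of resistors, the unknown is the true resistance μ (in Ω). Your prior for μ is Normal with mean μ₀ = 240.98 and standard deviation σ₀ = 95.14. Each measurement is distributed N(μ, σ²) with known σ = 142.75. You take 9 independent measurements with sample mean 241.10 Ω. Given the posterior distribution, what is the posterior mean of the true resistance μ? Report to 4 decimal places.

241.0760

For Normal data with known variance σ², a Normal(μ₀, σ₀²) prior on μ is conjugate. Posterior precision = 1/σ₀² + n/σ²; posterior mean is the precision-weighted average of μ₀ and x̄.
n·x̄ = 9·241.10 = 2169.9.
σ₀² = 95.14² = 9051.6196, σ² = 142.75² = 20377.5625; σ² + n·σ₀² = 20377.5625 + 9·9051.6196 = 101842.1389.
Posterior mean = (μ₀/σ₀² + n·x̄/σ²)/(1/σ₀² + n/σ²) = (σ²·μ₀ + σ₀²·n·x̄)/(σ² + n·σ₀²) = (20377.5625·240.98 + 9051.6196·2169.9)/101842.1389 = 24551694.38129/101842.1389 = 241.0760.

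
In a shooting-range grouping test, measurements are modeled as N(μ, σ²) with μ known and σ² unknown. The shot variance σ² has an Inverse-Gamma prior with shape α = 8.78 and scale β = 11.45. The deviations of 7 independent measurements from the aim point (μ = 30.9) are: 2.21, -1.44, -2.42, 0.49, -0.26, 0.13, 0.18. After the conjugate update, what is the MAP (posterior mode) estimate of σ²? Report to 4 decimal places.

1.3581

With known mean μ and an Inverse-Gamma(α, β) prior on σ², the Normal likelihood is conjugate: posterior is Inv-Gamma(α + n/2, β + Σ(xᵢ−μ)²/2).
Σ(xᵢ−μ)² = (2.21)² + (-1.44)² + (-2.42)² + (0.49)² + (-0.26)² + (0.13)² + (0.18)² = 13.1711.
Posterior: Inv-Gamma(8.78 + 7/2, 11.45 + 13.1711/2) = Inv-Gamma(12.28, 18.03555).
Mode = β/(α+1) = 18.03555/13.28 = 1.3581.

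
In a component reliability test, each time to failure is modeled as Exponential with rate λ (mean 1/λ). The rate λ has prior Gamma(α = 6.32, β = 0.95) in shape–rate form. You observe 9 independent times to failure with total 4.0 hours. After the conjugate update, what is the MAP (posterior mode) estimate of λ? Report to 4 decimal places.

2.8929

With a Gamma(shape α, rate β) prior on the exponential rate λ, the posterior after n observations with total T = Σxᵢ is Gamma(α+n, β+T).
Posterior: Gamma(6.32+9, 0.95+4.0) = Gamma(15.32, 4.95).
Mode = (α−1)/β = 2.8929.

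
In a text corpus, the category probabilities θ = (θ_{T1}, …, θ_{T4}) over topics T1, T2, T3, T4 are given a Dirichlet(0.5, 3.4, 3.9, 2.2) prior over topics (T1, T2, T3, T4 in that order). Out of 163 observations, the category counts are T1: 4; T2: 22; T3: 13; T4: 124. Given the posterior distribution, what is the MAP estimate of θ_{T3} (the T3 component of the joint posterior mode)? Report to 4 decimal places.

0.0941

The Dirichlet prior is conjugate to the Multinomial likelihood: each posterior αⱼ = prior αⱼ + observed count nⱼ.
Posterior concentration: (4.5, 25.4, 16.9, 126.2), total = 173.0.
Joint mode component: (α_{T3}−1)/(Σα−K) = 15.9/169.0 = 0.0941.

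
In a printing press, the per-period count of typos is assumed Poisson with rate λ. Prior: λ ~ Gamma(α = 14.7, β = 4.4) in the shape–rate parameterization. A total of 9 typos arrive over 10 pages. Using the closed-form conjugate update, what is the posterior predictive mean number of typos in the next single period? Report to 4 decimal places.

1.6458

With a Gamma(shape α, rate β) prior, the Poisson likelihood is conjugate: the posterior is Gamma(α + ΣXᵢ, β + n).
Posterior: Gamma(α+S, β+n) = Gamma(14.7+9, 4.4+10) = Gamma(23.7, 14.4).
The predictive distribution for one future period is NegBinom with mean α/β = 1.6458.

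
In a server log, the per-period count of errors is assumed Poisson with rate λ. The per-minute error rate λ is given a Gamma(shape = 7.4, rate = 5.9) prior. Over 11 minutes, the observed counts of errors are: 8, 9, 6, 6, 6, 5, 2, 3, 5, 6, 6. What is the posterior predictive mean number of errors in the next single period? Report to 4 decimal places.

With a Gamma(shape α, rate β) prior, the Poisson likelihood is conjugate: the posterior is Gamma(α + ΣXᵢ, β + n).
Sum of counts S = 62 over n = 11 minutes.
Posterior: Gamma(α+S, β+n) = Gamma(7.4+62, 5.9+11) = Gamma(69.4, 16.9).
The predictive distribution for one future period is NegBinom with mean α/β = 4.1065.

4.1065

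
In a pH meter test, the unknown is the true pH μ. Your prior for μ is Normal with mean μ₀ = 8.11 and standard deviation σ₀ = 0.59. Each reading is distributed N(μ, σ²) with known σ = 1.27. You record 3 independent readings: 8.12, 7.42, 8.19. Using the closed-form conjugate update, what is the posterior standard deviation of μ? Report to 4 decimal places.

For Normal data with known variance σ², a Normal(μ₀, σ₀²) prior on μ is conjugate. Posterior precision = 1/σ₀² + n/σ²; posterior mean is the precision-weighted average of μ₀ and x̄.
σ₀² = 0.59² = 0.3481, σ² = 1.27² = 1.6129; σ² + n·σ₀² = 1.6129 + 3·0.3481 = 2.6572.
Posterior precision = 1/σ₀² + n/σ² = 1/0.3481 + 3/1.6129 = (σ² + n·σ₀²)/(σ₀²σ²) = 2.6572/(0.3481·1.6129); posterior variance σₙ² = σ₀²σ²/(σ² + n·σ₀²) = 0.3481·1.6129/2.6572 = 0.211294.
Posterior SD = √σₙ² = √(0.3481·1.6129/2.6572) = 0.4597.

0.4597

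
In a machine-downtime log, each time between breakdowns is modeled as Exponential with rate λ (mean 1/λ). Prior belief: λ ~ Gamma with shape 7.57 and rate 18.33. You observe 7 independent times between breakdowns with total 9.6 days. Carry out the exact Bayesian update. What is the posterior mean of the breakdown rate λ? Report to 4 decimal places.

0.5217

With a Gamma(shape α, rate β) prior on the exponential rate λ, the posterior after n observations with total T = Σxᵢ is Gamma(α+n, β+T).
Posterior: Gamma(7.57+7, 18.33+9.6) = Gamma(14.57, 27.93).
Posterior mean of λ = α/β = 14.57/27.93 = 0.5217.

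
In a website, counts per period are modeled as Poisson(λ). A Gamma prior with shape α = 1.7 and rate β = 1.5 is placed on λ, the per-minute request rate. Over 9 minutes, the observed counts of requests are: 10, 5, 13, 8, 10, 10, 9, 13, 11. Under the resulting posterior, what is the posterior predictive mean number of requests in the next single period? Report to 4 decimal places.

With a Gamma(shape α, rate β) prior, the Poisson likelihood is conjugate: the posterior is Gamma(α + ΣXᵢ, β + n).
Sum of counts S = 89 over n = 9 minutes.
Posterior: Gamma(α+S, β+n) = Gamma(1.7+89, 1.5+9) = Gamma(90.7, 10.5).
The predictive distribution for one future period is NegBinom with mean α/β = 8.6381.

8.6381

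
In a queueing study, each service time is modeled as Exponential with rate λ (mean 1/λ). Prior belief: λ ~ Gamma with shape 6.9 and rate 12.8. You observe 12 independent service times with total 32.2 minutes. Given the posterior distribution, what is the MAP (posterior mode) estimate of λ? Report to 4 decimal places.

0.3978

With a Gamma(shape α, rate β) prior on the exponential rate λ, the posterior after n observations with total T = Σxᵢ is Gamma(α+n, β+T).
Posterior: Gamma(6.9+12, 12.8+32.2) = Gamma(18.9, 45.0).
Mode = (α−1)/β = 0.3978.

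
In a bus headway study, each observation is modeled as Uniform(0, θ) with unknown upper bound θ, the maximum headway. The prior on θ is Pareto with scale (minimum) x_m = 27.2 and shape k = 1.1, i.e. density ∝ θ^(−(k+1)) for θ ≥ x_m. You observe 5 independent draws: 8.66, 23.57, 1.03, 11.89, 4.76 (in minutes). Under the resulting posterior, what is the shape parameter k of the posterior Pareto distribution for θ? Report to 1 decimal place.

A Pareto(scale x_m, shape k) prior on the upper bound θ of Uniform(0, θ) is conjugate: posterior is Pareto(max(x_m, max xᵢ), k + n).
Sample maximum = 23.57; prior scale x_m = 27.2 → posterior scale = max = 27.20.
Posterior shape = 1.1 + 5 = 6.1.
Posterior shape k = 6.1.

6.1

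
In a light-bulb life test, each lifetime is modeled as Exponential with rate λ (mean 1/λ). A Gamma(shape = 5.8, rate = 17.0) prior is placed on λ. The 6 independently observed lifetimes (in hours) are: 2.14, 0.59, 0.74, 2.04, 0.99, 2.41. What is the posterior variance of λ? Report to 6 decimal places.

0.017577

With a Gamma(shape α, rate β) prior on the exponential rate λ, the posterior after n observations with total T = Σxᵢ is Gamma(α+n, β+T).
Sum of observations T = 8.91 hours; n = 6.
Posterior: Gamma(5.8+6, 17.0+8.91) = Gamma(11.8, 25.91).
Var = α/β² = 0.017577.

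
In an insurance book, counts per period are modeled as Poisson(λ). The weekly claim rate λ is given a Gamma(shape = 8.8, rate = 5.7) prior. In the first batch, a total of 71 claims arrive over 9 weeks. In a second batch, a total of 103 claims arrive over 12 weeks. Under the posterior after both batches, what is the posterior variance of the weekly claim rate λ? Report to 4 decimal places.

With a Gamma(shape α, rate β) prior, the Poisson likelihood is conjugate: the posterior is Gamma(α + ΣXᵢ, β + n).
After batch 1: Gamma(α+S, β+n) = Gamma(8.8+71, 5.7+9) = Gamma(79.8, 14.7).
After batch 2: Gamma(α+S, β+n) = Gamma(79.8+103, 14.7+12) = Gamma(182.8, 26.7).
Var = α/β² = 182.8/26.7² = 0.2564.

0.2564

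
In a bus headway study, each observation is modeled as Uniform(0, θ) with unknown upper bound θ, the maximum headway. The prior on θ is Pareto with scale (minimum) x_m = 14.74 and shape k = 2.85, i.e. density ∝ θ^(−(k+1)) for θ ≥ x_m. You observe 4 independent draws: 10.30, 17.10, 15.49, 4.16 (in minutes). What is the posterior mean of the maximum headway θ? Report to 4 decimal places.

20.0231

A Pareto(scale x_m, shape k) prior on the upper bound θ of Uniform(0, θ) is conjugate: posterior is Pareto(max(x_m, max xᵢ), k + n).
Sample maximum = 17.10; prior scale x_m = 14.74 → posterior scale = max = 17.10.
Posterior shape = 2.85 + 4 = 6.85.
E[θ|data] = k·x_m/(k−1) = 6.85·17.10/5.85 = 20.0231.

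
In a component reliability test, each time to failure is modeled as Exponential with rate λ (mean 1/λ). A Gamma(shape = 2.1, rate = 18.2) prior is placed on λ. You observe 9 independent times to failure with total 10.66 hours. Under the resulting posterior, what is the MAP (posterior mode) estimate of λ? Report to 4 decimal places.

0.3500

With a Gamma(shape α, rate β) prior on the exponential rate λ, the posterior after n observations with total T = Σxᵢ is Gamma(α+n, β+T).
Posterior: Gamma(2.1+9, 18.2+10.66) = Gamma(11.1, 28.86).
Mode = (α−1)/β = 0.3500.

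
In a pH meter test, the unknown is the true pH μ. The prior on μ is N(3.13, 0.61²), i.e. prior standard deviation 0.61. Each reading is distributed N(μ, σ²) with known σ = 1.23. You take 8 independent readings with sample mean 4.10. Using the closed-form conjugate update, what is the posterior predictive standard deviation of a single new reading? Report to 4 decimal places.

For Normal data with known variance σ², a Normal(μ₀, σ₀²) prior on μ is conjugate. Posterior precision = 1/σ₀² + n/σ²; posterior mean is the precision-weighted average of μ₀ and x̄.
σ₀² = 0.61² = 0.3721, σ² = 1.23² = 1.5129; σ² + n·σ₀² = 1.5129 + 8·0.3721 = 4.4897.
Posterior precision = 1/σ₀² + n/σ² = 1/0.3721 + 8/1.5129 = (σ² + n·σ₀²)/(σ₀²σ²) = 4.4897/(0.3721·1.5129); posterior variance σₙ² = σ₀²σ²/(σ² + n·σ₀²) = 0.3721·1.5129/4.4897 = 0.125387.
Predictive variance for one new observation = σₙ² + σ² = 0.3721·1.5129/4.4897 + 1.5129 = σ²·(σ₀² + 4.4897)/4.4897 = 1.5129·4.8618/4.4897 = 1.638287; SD = √(1.5129·4.8618/4.4897) = 1.2800.

1.2800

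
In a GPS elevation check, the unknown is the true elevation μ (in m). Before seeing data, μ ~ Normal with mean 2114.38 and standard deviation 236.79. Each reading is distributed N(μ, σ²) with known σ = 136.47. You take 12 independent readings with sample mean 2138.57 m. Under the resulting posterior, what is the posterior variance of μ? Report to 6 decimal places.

1510.202634

For Normal data with known variance σ², a Normal(μ₀, σ₀²) prior on μ is conjugate. Posterior precision = 1/σ₀² + n/σ²; posterior mean is the precision-weighted average of μ₀ and x̄.
σ₀² = 236.79² = 56069.5041, σ² = 136.47² = 18624.0609; σ² + n·σ₀² = 18624.0609 + 12·56069.5041 = 691458.1101.
Posterior precision = 1/σ₀² + n/σ² = 1/56069.5041 + 12/18624.0609 = (σ² + n·σ₀²)/(σ₀²σ²) = 691458.1101/(56069.5041·18624.0609); posterior variance σₙ² = σ₀²σ²/(σ² + n·σ₀²) = 56069.5041·18624.0609/691458.1101 = 1510.202634.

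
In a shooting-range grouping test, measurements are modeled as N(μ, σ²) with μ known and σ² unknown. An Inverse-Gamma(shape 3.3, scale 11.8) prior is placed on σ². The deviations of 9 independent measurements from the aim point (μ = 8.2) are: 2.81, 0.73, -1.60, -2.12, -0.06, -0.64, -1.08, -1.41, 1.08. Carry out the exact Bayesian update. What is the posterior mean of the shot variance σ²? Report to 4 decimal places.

3.2219

With known mean μ and an Inverse-Gamma(α, β) prior on σ², the Normal likelihood is conjugate: posterior is Inv-Gamma(α + n/2, β + Σ(xᵢ−μ)²/2).
Σ(xᵢ−μ)² = (2.81)² + (0.73)² + (-1.60)² + (-2.12)² + (-0.06)² + (-0.64)² + (-1.08)² + (-1.41)² + (1.08)² = 20.2175.
Posterior: Inv-Gamma(3.3 + 9/2, 11.8 + 20.2175/2) = Inv-Gamma(7.80, 21.90875).
E[σ²|data] = β/(α−1) = 21.90875/6.80 = 3.2219.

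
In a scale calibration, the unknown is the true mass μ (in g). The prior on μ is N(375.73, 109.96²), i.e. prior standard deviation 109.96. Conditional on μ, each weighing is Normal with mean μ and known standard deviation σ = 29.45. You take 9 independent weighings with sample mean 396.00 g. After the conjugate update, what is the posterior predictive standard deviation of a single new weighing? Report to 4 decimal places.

For Normal data with known variance σ², a Normal(μ₀, σ₀²) prior on μ is conjugate. Posterior precision = 1/σ₀² + n/σ²; posterior mean is the precision-weighted average of μ₀ and x̄.
σ₀² = 109.96² = 12091.2016, σ² = 29.45² = 867.3025; σ² + n·σ₀² = 867.3025 + 9·12091.2016 = 109688.1169.
Posterior precision = 1/σ₀² + n/σ² = 1/12091.2016 + 9/867.3025 = (σ² + n·σ₀²)/(σ₀²σ²) = 109688.1169/(12091.2016·867.3025); posterior variance σₙ² = σ₀²σ²/(σ² + n·σ₀²) = 12091.2016·867.3025/109688.1169 = 95.604972.
Predictive variance for one new observation = σₙ² + σ² = 12091.2016·867.3025/109688.1169 + 867.3025 = σ²·(σ₀² + 109688.1169)/109688.1169 = 867.3025·121779.3185/109688.1169 = 962.907472; SD = √(867.3025·121779.3185/109688.1169) = 31.0308.

31.0308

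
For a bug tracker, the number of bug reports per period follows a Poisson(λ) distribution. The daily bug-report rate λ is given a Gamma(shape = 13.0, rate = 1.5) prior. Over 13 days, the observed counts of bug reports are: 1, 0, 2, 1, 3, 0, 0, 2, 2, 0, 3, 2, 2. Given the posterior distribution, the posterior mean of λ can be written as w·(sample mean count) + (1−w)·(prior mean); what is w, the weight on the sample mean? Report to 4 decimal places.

0.8966

With a Gamma(shape α, rate β) prior, the Poisson likelihood is conjugate: the posterior is Gamma(α + ΣXᵢ, β + n).
Posterior mean = (α₀+S)/(β₀+n) = [n/(β₀+n)]·(S/n) + [β₀/(β₀+n)]·(α₀/β₀), so only n and β₀ enter the weight.
Weight on data w = n/(β₀+n) = 13/(1.5+13) = 13/14.5 = 0.8966.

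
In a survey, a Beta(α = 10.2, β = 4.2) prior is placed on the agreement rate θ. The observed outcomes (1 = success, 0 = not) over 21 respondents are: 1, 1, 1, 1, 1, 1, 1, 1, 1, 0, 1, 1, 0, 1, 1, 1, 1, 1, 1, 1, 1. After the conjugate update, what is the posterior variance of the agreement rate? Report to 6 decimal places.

0.003969

The Beta prior is conjugate to a Binomial/Bernoulli likelihood; the update adds successes to α and failures to β.
Posterior: Beta(α+k, β+n−k) = Beta(10.2+19, 4.2+2) = Beta(29.2, 6.2).
Var = αβ/((α+β)²(α+β+1)) = 29.2·6.2/(35.4²·36.4) = 0.003969.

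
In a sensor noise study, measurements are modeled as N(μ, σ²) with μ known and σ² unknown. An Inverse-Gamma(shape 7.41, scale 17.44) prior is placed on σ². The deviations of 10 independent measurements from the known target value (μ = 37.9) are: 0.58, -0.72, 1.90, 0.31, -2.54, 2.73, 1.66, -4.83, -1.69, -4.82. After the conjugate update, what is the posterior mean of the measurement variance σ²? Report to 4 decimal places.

4.6239

With known mean μ and an Inverse-Gamma(α, β) prior on σ², the Normal likelihood is conjugate: posterior is Inv-Gamma(α + n/2, β + Σ(xᵢ−μ)²/2).
Σ(xᵢ−μ)² = (0.58)² + (-0.72)² + (1.90)² + (0.31)² + (-2.54)² + (2.73)² + (1.66)² + (-4.83)² + (-1.69)² + (-4.82)² = 70.6384.
Posterior: Inv-Gamma(7.41 + 10/2, 17.44 + 70.6384/2) = Inv-Gamma(12.41, 52.75920).
E[σ²|data] = β/(α−1) = 52.75920/11.41 = 4.6239.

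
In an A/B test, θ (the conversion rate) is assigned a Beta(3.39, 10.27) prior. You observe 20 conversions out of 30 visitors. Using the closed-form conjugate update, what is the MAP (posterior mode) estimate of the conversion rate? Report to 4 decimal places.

The Beta prior is conjugate to a Binomial/Bernoulli likelihood; the update adds successes to α and failures to β.
Posterior: Beta(α+k, β+n−k) = Beta(3.39+20, 10.27+10) = Beta(23.39, 20.27).
Mode of Beta(a,b) for a,b>1 is (a−1)/(a+b−2) = 22.39/41.66 = 0.5374.

0.5374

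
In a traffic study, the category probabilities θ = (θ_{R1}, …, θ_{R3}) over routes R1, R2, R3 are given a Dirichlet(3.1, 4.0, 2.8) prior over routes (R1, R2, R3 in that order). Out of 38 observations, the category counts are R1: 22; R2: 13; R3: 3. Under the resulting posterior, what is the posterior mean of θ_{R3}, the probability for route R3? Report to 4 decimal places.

0.1211

The Dirichlet prior is conjugate to the Multinomial likelihood: each posterior αⱼ = prior αⱼ + observed count nⱼ.
Posterior concentration: (25.1, 17.0, 5.8), total = 47.9.
E[θ_{R3}|data] = α_{R3}/Σα = 5.8/47.9 = 0.1211.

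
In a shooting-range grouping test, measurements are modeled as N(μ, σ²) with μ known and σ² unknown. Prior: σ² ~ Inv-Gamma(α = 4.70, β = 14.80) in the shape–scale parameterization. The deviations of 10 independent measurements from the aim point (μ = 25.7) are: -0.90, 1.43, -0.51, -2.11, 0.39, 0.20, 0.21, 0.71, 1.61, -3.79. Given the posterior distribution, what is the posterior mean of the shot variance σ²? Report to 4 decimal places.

3.1531

With known mean μ and an Inverse-Gamma(α, β) prior on σ², the Normal likelihood is conjugate: posterior is Inv-Gamma(α + n/2, β + Σ(xᵢ−μ)²/2).
Σ(xᵢ−μ)² = (-0.90)² + (1.43)² + (-0.51)² + (-2.11)² + (0.39)² + (0.20)² + (0.21)² + (0.71)² + (1.61)² + (-3.79)² = 25.2636.
Posterior: Inv-Gamma(4.70 + 10/2, 14.80 + 25.2636/2) = Inv-Gamma(9.70, 27.43180).
E[σ²|data] = β/(α−1) = 27.43180/8.70 = 3.1531.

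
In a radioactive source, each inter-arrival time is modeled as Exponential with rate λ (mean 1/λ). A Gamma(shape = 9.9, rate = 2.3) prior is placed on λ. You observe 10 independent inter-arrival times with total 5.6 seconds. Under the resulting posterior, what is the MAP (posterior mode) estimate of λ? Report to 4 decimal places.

2.3924

With a Gamma(shape α, rate β) prior on the exponential rate λ, the posterior after n observations with total T = Σxᵢ is Gamma(α+n, β+T).
Posterior: Gamma(9.9+10, 2.3+5.6) = Gamma(19.9, 7.9).
Mode = (α−1)/β = 2.3924.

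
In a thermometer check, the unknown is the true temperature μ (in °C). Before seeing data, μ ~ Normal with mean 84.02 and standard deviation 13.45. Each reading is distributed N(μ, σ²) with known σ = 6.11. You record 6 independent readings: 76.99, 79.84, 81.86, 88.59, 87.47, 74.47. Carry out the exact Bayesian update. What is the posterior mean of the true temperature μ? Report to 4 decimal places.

81.6192

For Normal data with known variance σ², a Normal(μ₀, σ₀²) prior on μ is conjugate. Posterior precision = 1/σ₀² + n/σ²; posterior mean is the precision-weighted average of μ₀ and x̄.
Σxᵢ = 76.99 + 79.84 + 81.86 + 88.59 + 87.47 + 74.47 = 489.22, so n·x̄ = 489.22.
σ₀² = 13.45² = 180.9025, σ² = 6.11² = 37.3321; σ² + n·σ₀² = 37.3321 + 6·180.9025 = 1122.7471.
Posterior mean = (μ₀/σ₀² + n·x̄/σ²)/(1/σ₀² + n/σ²) = (σ²·μ₀ + σ₀²·n·x̄)/(σ² + n·σ₀²) = (37.3321·84.02 + 180.9025·489.22)/1122.7471 = 91637.764092/1122.7471 = 81.6192.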